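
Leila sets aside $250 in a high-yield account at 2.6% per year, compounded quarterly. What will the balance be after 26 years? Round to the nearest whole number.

$490

Growth factor = (1 + 0.0065)^104 ≈ 1.96170202.
A ≈ 250 × 1.96170202 ≈ 490.4255.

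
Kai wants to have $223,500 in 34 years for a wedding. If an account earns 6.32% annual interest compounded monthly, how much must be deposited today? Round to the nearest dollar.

$26,213

Growth factor = (1 + 0.0632/12)^408 ≈ 8.52634927038.
P = 223,500/8.52634927038 ≈ 26,212.8600.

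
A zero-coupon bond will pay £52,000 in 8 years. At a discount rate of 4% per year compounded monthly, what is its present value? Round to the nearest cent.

£37,779.85

Periodic rate = 4%/12 = 0.00333333; 96 periods.
P = 52,000/(1 + 0.04/12)^96 ≈ 52,000/1.3763951192 ≈ 37,779.8492.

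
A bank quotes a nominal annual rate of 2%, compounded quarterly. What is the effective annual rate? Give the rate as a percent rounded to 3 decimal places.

2.015%

EAR = (1 + 2%/4)^4 − 1 = (1 + 0.005)^4 − 1.
(1 + 0.005)^4 ≈ 1.020151, so EAR ≈ 2.01505%.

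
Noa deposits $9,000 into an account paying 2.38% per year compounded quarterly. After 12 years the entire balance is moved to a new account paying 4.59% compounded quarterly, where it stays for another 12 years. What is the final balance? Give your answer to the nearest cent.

After 12 years at 2.38%: 9,000 × 1.3294345419 ≈ 11,964.9109.
Then 12 years at 4.59%: 11,964.9109 × 1.7292084397 ≈ 20,689.8249.

$20,689.82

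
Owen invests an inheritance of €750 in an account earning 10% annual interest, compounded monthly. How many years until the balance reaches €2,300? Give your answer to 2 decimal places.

(1 + 0.00833333)^(12t) = 2,300/750 = 3.0667.
12t·ln(1 + 0.00833333) = ln(3.0667); 12t = 1.1206/0.0082988 ≈ 135.0305.
t ≈ 11.2525 years.

11.25 years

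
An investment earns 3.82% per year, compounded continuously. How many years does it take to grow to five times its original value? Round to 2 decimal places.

e^(0.0382t) = 5, so 0.0382t = ln 5 ≈ 1.6094.
t ≈ 1.6094/0.0382 ≈ 42.1319.

42.13 years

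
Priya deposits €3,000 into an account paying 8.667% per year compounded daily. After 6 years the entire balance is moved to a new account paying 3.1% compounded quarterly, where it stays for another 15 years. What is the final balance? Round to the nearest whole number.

After 6 years at 8.667%: 3,000 × 1.68195746 ≈ 5,045.8724.
Then 15 years at 3.1%: 5,045.8724 × 1.58916287 ≈ 8,018.7130.

€8,019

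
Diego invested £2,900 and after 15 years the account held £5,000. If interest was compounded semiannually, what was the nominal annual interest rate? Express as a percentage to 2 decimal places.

(1 + r/2)^30 = 5,000/2,900 = 1.72414.
1 + r/2 = 1.72414^(1/30) ≈ 1.018323, so r/2 ≈ 0.0183234.
r ≈ 2·0.0183234 = 3.66468%.

3.66%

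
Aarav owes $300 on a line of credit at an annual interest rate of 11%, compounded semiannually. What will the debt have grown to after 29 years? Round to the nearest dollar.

$6,695

Periodic rate = 11%/2 = 0.055; periods = 2·29 = 58.
A = 300·(1 + 0.055)^58 ≈ 300·22.31735176 ≈ 6,695.2055.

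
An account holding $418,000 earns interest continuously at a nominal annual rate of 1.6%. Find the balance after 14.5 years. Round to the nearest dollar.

A = P·e^(rt) = 418,000·e^(0.016·14.5) = 418,000·e^0.232.
e^0.232 ≈ 1.26111972883, so A ≈ 527,148.0467.

$527,148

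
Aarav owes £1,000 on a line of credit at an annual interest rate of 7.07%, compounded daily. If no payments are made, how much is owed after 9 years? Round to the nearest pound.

£1,889

Growth factor = (1 + 0.0707/365)^3285 ≈ 1.889360445.
A ≈ 1,000 × 1.889360445 ≈ 1,889.3604.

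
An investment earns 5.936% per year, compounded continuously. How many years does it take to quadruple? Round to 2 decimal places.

23.35 years

e^(0.05936t) = 4, so 0.05936t = ln 4 ≈ 1.3863.
t ≈ 1.3863/0.05936 ≈ 23.3540.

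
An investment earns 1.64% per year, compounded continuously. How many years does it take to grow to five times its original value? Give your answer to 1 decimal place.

e^(0.0164t) = 5, so 0.0164t = ln 5 ≈ 1.6094.
t ≈ 1.6094/0.0164 ≈ 98.1365.

98.1 years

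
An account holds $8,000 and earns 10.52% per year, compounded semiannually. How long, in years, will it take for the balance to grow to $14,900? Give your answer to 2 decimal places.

6.07 years

(1 + 0.0526)^(2t) = 14,900/8,000 = 1.8625.
2t·ln(1 + 0.0526) = ln(1.8625); 2t = 0.62192/0.0512633 ≈ 12.1319.
t ≈ 6.0659 years.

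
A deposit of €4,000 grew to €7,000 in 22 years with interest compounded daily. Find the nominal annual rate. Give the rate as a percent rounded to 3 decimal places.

2.544%

The 8030-period growth factor is 7,000/4,000 = 1.75.
r/365 = 1.75^(1/8030) − 1 ≈ 0.0000696931, so r ≈ 365·0.0000696931 = 2.54380%.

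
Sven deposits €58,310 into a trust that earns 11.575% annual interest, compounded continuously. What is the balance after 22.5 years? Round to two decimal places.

€788,512.77

A = P·e^(rt) = 58,310·e^(0.11575·22.5) = 58,310·e^2.604375.
e^2.604375 ≈ 13.5227709292, so A ≈ 788,512.7729.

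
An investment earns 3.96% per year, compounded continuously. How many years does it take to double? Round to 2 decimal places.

17.50 years

e^(0.0396t) = 2, so 0.0396t = ln 2 ≈ 0.69315.
t ≈ 0.69315/0.0396 ≈ 17.5037.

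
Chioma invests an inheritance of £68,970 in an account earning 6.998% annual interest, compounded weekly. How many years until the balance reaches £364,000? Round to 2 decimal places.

23.79 years

(1 + 0.00134577)^(52t) = 364,000/68,970 = 5.2777.
52t·ln(1 + 0.00134577) = ln(5.2777); 52t = 1.6635/0.00134486 ≈ 1236.9144.
t ≈ 23.7868 years.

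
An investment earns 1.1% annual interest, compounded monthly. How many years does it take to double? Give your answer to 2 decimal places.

(1 + 0.000916667)^(12t) = 2.
12t = ln 2 / ln(1 + 0.000916667) ≈ 0.69315/0.000916247 ≈ 756.5071.
t ≈ 63.0423.

63.04 years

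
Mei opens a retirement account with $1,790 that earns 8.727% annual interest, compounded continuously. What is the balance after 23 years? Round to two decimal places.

$13,322.12

A = P·e^(rt) = 1,790·e^(0.08727·23) = 1,790·e^2.00721.
e^2.00721 ≈ 7.4425237125, so A ≈ 13,322.1174.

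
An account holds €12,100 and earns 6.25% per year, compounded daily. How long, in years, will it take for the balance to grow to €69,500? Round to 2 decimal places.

27.97 years

We need (1 + 0.000171233)^(365t) = 5.7438, so 365t = ln 5.7438 / ln 1.000171 ≈ 10209.9024.
t ≈ 10209.9024/365 = 27.9723 years.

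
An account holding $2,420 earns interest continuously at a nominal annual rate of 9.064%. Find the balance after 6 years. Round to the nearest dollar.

A = P·e^(rt) = 2,420·e^(0.09064·6) = 2,420·e^0.54384.
e^0.54384 ≈ 1.722608997, so A ≈ 4,168.7138.

$4,169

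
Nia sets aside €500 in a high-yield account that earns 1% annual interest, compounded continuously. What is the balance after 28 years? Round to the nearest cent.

A = P·e^(rt) = 500·e^(0.01·28) = 500·e^0.28.
e^0.28 ≈ 1.32312981, so A ≈ 661.5649.

€661.56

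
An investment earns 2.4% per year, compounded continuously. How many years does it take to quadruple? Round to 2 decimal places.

57.76 years

e^(0.024t) = 4, so 0.024t = ln 4 ≈ 1.3863.
t ≈ 1.3863/0.024 ≈ 57.7623.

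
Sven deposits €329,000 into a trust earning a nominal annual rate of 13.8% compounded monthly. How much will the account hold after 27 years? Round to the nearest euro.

Growth factor = (1 + 0.0115)^324 ≈ 40.639412652395.
A ≈ 329,000 × 40.639412652395 ≈ 13,370,366.7626.

€13,370,367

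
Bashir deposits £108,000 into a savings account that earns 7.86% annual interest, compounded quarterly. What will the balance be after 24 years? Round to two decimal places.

Periodic rate = 7.86%/4 = 0.01965; periods = 4·24 = 96.
A = 108,000·(1 + 0.01965)^96 ≈ 108,000·6.47601525217 ≈ 699,409.6472.

£699,409.65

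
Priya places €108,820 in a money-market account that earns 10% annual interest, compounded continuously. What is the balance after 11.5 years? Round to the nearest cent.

A = P·e^(rt) = 108,820·e^(0.1·11.5) = 108,820·e^1.15.
e^1.15 ≈ 3.15819290969, so A ≈ 343,674.5524.

€343,674.55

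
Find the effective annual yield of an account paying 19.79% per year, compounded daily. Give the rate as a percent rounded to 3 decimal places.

EAR = (1 + 19.79%/365)^365 − 1 = (1 + 0.000542192)^365 − 1.
(1 + 0.000542192)^365 ≈ 1.218775, so EAR ≈ 21.87751%.

21.878%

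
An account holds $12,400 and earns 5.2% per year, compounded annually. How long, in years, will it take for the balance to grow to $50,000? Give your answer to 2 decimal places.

(1 + 0.052)^t = 50,000/12,400 = 4.0323.
t·ln(1 + 0.052) = ln(4.0323); t = 1.3943/0.0506931 ≈ 27.5052.

27.51 years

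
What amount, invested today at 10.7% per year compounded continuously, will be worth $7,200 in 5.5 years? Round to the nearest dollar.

$3,997

P = A·e^(−rt) = 7,200·e^(−0.5885).
e^(−0.5885) ≈ 0.5551593996, so P ≈ 3,997.1477.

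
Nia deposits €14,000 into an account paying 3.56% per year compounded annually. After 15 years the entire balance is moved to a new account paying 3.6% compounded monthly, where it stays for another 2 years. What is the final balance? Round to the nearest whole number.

€25,423

After 15 years at 3.56%: 14,000 × 1.6899763478 ≈ 23,659.6689.
Then 2 years at 3.6%: 23,659.6689 × 1.0745395191 ≈ 25,423.2492.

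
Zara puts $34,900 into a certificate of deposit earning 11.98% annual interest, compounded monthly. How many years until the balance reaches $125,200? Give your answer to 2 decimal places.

10.72 years

We need (1 + 0.00998333)^(12t) = 3.5874, so 12t = ln 3.5874 / ln 1.009983 ≈ 128.5935.
t ≈ 128.5935/12 = 10.7161 years.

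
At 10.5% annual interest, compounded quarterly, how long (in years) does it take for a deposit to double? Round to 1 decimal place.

6.7 years

(1 + 0.02625)^(4t) = 2.
4t = ln 2 / ln(1 + 0.02625) ≈ 0.69315/0.0259114 ≈ 26.7507.
t ≈ 6.6877.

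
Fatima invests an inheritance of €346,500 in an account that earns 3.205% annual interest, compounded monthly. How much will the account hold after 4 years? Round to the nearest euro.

€393,827

Growth factor = (1 + 0.03205/12)^48 ≈ 1.1365860812.
A ≈ 346,500 × 1.1365860812 ≈ 393,827.0771.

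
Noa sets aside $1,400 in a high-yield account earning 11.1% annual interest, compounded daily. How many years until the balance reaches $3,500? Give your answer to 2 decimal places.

(1 + 0.00030411)^(365t) = 3,500/1,400 = 2.5.
365t·ln(1 + 0.00030411) = ln(2.5); 365t = 0.91629/0.000304063 ≈ 3013.4862.
t ≈ 8.2561 years.

8.26 years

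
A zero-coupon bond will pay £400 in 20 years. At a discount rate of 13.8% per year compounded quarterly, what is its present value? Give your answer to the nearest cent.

£26.52

Periodic rate = 13.8%/4 = 0.0345; 80 periods.
P = 400/(1 + 0.0345)^80 ≈ 400/15.0813285 ≈ 26.5229.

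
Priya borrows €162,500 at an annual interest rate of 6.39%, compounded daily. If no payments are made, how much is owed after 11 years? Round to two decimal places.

€328,164.98

Growth factor = (1 + 0.0639/365)^4015 ≈ 2.01947682301.
A ≈ 162,500 × 2.01947682301 ≈ 328,164.9837.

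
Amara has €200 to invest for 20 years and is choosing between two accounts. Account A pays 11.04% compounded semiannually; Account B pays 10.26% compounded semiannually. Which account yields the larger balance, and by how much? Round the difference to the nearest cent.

Account A growth factor: (1 + 0.0552)^40 ≈ 8.578103887; balance ≈ 1,715.6208.
Account B growth factor: (1 + 0.0513)^40 ≈ 7.397186639; balance ≈ 1,479.4373.
Account A is larger by 236.1834.

Account A, by €236.18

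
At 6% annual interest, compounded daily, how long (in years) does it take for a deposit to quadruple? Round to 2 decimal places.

23.11 years

(1 + 0.000164384)^(365t) = 4.
365t = ln 4 / ln(1 + 0.000164384) ≈ 1.3863/0.00016437 ≈ 8433.9838.
t ≈ 23.1068.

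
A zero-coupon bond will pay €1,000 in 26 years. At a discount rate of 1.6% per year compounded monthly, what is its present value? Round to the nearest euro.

Periodic rate = 1.6%/12 = 0.00133333; 312 periods.
P = 1,000/(1 + 0.016/12)^312 ≈ 1,000/1.51546589 ≈ 659.8631.

€660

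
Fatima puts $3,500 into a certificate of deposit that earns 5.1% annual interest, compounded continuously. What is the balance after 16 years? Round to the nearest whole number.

A = P·e^(rt) = 3,500·e^(0.051·16) = 3,500·e^0.816.
e^0.816 ≈ 2.261435978, so A ≈ 7,915.0259.

$7,915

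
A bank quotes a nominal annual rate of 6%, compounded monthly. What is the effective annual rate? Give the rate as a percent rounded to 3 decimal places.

EAR = (1 + 6%/12)^12 − 1 = (1 + 0.005)^12 − 1.
(1 + 0.005)^12 ≈ 1.061678, so EAR ≈ 6.16778%.

6.168%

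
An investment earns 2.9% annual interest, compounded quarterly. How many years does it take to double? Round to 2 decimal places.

23.99 years

(1 + 0.00725)^(4t) = 2.
4t = ln 2 / ln(1 + 0.00725) ≈ 0.69315/0.00722385 ≈ 95.9527.
t ≈ 23.9882.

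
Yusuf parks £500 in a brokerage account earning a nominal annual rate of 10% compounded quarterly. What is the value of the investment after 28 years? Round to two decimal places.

Periodic rate = 10%/4 = 0.025; periods = 4·28 = 112.
A = 500·(1 + 0.025)^112 ≈ 500·15.88813509 ≈ 7,944.0675.

£7,944.07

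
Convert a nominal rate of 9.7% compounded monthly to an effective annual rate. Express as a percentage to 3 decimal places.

One year is 12 periods at 0.00808333 each: (1 + 0.00808333)^12 ≈ 1.101431.
EAR = 1.101431 − 1 ≈ 10.14308%.

10.143%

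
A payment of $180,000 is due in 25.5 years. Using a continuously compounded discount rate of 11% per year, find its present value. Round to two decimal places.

$10,891.22

P = A·e^(−rt) = 180,000·e^(−2.805).
e^(−2.805) ≈ 0.0605067711726, so P ≈ 10,891.2188.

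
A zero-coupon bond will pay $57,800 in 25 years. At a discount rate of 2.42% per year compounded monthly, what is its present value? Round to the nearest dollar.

$31,582

Growth factor = (1 + 0.0242/12)^300 ≈ 1.8301369082.
P = 57,800/1.8301369082 ≈ 31,582.3367.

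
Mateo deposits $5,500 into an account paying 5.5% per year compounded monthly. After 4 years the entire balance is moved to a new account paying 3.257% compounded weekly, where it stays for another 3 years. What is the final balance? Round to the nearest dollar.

$7,553

After 4 years at 5.5%: 5,500 × 1.245450571 ≈ 6,849.9781.
Then 3 years at 3.257%: 6,849.9781 × 1.102609246 ≈ 7,552.8492.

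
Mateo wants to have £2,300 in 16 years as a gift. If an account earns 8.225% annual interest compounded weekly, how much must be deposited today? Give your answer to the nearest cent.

£617.52

Periodic rate = 8.225%/52 = 0.00158173; 832 periods.
P = 2,300/(1 + 0.08225/52)^832 ≈ 2,300/3.72460318 ≈ 617.5154.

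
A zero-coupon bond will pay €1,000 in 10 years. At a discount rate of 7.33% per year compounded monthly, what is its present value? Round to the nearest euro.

Periodic rate = 7.33%/12 = 0.00610833; 120 periods.
P = 1,000/(1 + 0.0733/12)^120 ≈ 1,000/2.07667981 ≈ 481.5379.

€482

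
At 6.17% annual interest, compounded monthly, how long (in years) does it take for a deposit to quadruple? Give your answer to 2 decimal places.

22.53 years

(1 + 0.00514167)^(12t) = 4.
12t = ln 4 / ln(1 + 0.00514167) ≈ 1.3863/0.00512849 ≈ 270.3122.
t ≈ 22.5260.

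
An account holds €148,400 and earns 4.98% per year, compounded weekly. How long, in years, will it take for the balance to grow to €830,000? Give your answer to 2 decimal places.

34.59 years

(1 + 0.000957692)^(52t) = 830,000/148,400 = 5.593.
52t·ln(1 + 0.000957692) = ln(5.593); 52t = 1.7215/0.000957234 ≈ 1798.4258.
t ≈ 34.5851 years.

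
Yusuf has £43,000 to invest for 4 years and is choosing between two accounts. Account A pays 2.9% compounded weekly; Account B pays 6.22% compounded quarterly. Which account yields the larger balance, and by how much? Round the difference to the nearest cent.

Account B, by £6,754.13

Account A growth factor: (1 + 0.029/52)^208 ≈ 1.1229595616; balance ≈ 48,287.2611.
Account B growth factor: (1 + 0.01555)^16 ≈ 1.2800324158; balance ≈ 55,041.3939.
Account B is larger by 6,754.1327.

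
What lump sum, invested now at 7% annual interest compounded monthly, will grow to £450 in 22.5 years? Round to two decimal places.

Periodic rate = 7%/12 = 0.00583333; 270 periods.
P = 450/(1 + 0.07/12)^270 ≈ 450/4.80868682 ≈ 93.5806.

£93.58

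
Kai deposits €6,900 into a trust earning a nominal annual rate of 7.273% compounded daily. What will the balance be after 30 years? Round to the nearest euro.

Growth factor = (1 + 0.07273/365)^10950 ≈ 8.8612039898.
A ≈ 6,900 × 8.8612039898 ≈ 61,142.3075.

€61,142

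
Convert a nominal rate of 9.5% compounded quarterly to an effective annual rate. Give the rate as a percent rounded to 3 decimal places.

9.844%

One year is 4 periods at 0.02375 each: (1 + 0.02375)^4 ≈ 1.098438.
EAR = 1.098438 − 1 ≈ 9.84383%.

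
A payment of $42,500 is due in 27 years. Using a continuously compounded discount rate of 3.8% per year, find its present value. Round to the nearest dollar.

$15,234

P = A·e^(−rt) = 42,500·e^(−1.026).
e^(−1.026) ≈ 0.35843784828, so P ≈ 15,233.6086.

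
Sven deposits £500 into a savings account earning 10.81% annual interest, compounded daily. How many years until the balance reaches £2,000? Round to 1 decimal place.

12.8 years

(1 + 0.000296164)^(365t) = 2,000/500 = 4.
365t·ln(1 + 0.000296164) = ln(4); 365t = 1.3863/0.000296121 ≈ 4681.5205.
t ≈ 12.8261 years.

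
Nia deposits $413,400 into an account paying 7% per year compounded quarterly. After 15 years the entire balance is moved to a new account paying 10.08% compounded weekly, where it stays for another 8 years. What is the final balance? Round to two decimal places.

$2,620,062.28

Phase 1: 413,400·(1 + 0.0175)^60 ≈ 1,170,672.8493.
Phase 2: 1,170,672.8493·(1 + 0.1008/52)^416 ≈ 2,620,062.2820.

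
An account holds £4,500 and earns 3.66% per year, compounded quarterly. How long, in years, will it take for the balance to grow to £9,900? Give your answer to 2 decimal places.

(1 + 0.00915)^(4t) = 9,900/4,500 = 2.2.
4t·ln(1 + 0.00915) = ln(2.2); 4t = 0.78846/0.00910839 ≈ 86.5638.
t ≈ 21.6410 years.

21.64 years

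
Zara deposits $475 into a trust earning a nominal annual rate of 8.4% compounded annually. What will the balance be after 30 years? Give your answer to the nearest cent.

$5,340.38

Annual rate = 8.4% = 0.084; years = 30.
A = 475·(1 + 0.084)^30 ≈ 475·11.24290306 ≈ 5,340.3790.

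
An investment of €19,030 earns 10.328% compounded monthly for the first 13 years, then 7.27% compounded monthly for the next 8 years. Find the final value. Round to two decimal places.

€129,380.43

After 13 years at 10.328%: 19,030 × 3.80720419198 ≈ 72,451.0958.
Then 8 years at 7.27%: 72,451.0958 × 1.78576218779 ≈ 129,380.4273.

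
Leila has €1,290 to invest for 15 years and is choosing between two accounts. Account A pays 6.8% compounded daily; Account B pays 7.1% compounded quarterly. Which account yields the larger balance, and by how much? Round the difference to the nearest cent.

Account B, by €130.21

Account A growth factor: (1 + 0.068/365)^5475 ≈ 2.772931318; balance ≈ 3,577.0814.
Account B growth factor: (1 + 0.01775)^60 ≈ 2.873866984; balance ≈ 3,707.2884.
Account B is larger by 130.2070.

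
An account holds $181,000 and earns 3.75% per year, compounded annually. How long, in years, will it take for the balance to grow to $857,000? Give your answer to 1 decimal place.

42.2 years

(1 + 0.0375)^t = 857,000/181,000 = 4.7348.
t·ln(1 + 0.0375) = ln(4.7348); t = 1.5549/0.036814 ≈ 42.2378.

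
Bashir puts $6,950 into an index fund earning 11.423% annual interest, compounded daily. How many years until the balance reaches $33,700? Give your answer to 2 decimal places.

13.82 years

We need (1 + 0.000312959)^(365t) = 4.8489, so 365t = ln 4.8489 / ln 1.000313 ≈ 5045.4011.
t ≈ 5045.4011/365 = 13.8230 years.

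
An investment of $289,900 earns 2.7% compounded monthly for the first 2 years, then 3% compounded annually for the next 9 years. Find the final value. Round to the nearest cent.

After 2 years at 2.7%: 289,900 × 1.05542057943 ≈ 305,966.4260.
Then 9 years at 3%: 305,966.4260 × 1.30477318383 ≈ 399,216.7878.

$399,216.79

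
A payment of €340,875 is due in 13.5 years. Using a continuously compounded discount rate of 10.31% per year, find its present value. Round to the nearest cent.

P = A·e^(−rt) = 340,875·e^(−1.39185).
e^(−1.39185) ≈ 0.248614941285, so P ≈ 84,746.6181.

€84,746.62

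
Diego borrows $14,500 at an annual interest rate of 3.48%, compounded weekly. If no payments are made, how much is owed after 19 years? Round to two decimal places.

$28,081.96

Growth factor = (1 + 0.0348/52)^988 ≈ 1.936687135.
A ≈ 14,500 × 1.936687135 ≈ 28,081.9635.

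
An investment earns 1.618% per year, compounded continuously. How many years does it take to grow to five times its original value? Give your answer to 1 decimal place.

e^(0.01618t) = 5, so 0.01618t = ln 5 ≈ 1.6094.
t ≈ 1.6094/0.01618 ≈ 99.4708.

99.5 years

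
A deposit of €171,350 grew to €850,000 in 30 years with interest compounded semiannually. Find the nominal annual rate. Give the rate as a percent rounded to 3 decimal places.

(1 + r/2)^60 = 850,000/171,350 = 4.96061.
1 + r/2 = 4.96061^(1/60) ≈ 1.027052, so r/2 ≈ 0.0270516.
r ≈ 2·0.0270516 = 5.41031%.

5.410%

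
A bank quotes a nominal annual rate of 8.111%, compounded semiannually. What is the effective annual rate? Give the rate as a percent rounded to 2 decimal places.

8.28%

EAR = (1 + 8.111%/2)^2 − 1 = (1 + 0.040555)^2 − 1.
(1 + 0.040555)^2 ≈ 1.082755, so EAR ≈ 8.27547%.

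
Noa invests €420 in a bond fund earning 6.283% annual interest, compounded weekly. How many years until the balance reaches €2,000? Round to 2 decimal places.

24.85 years

We need (1 + 0.00120827)^(52t) = 4.7619, so 52t = ln 4.7619 / ln 1.001208 ≈ 1292.4192.
t ≈ 1292.4192/52 = 24.8542 years.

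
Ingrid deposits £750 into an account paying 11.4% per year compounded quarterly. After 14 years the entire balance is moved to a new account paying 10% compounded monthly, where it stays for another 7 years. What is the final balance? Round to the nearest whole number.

After 14 years at 11.4%: 750 × 4.824369662 ≈ 3,618.2772.
Then 7 years at 10%: 3,618.2772 × 2.007920153 ≈ 7,265.2118.

£7,265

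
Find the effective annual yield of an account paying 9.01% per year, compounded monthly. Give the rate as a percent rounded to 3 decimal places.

9.392%

One year is 12 periods at 0.00750833 each: (1 + 0.00750833)^12 ≈ 1.093915.
EAR = 1.093915 − 1 ≈ 9.39155%.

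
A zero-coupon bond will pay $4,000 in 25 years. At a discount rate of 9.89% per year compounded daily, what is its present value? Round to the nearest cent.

Periodic rate = 9.89%/365 = 0.000270959; 9125 periods.
P = 4,000/(1 + 0.0989/365)^9125 ≈ 4,000/11.84807121 ≈ 337.6077.

$337.61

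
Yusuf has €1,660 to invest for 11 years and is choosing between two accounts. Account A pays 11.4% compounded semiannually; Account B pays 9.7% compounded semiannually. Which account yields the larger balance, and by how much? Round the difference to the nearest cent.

Account A, by €914.69

A: (1 + 0.057)^22 ≈ 3.385709723, so 1,660 × 3.385709723 ≈ 5,620.2781.
B: (1 + 0.0485)^22 ≈ 2.834689961, so 1,660 × 2.834689961 ≈ 4,705.5853.
Difference ≈ 914.6928 in favor of A.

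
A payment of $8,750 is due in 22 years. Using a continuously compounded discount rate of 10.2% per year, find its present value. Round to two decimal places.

P = A·e^(−rt) = 8,750·e^(−2.244).
e^(−2.244) ≈ 0.1060335209, so P ≈ 927.7933.

$927.79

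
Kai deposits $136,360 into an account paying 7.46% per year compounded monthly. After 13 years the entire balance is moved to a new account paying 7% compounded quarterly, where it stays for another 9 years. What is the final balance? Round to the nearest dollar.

$669,578

Phase 1: 136,360·(1 + 0.0746/12)^156 ≈ 358,560.1473.
Phase 2: 358,560.1473·(1 + 0.0175)^36 ≈ 669,577.8244.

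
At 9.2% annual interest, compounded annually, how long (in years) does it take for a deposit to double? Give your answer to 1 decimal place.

(1 + 0.092)^t = 2.
t = ln 2 / ln(1 + 0.092) ≈ 0.69315/0.0880109 ≈ 7.8757.

7.9 years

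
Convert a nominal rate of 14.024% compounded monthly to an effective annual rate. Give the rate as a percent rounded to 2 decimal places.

One year is 12 periods at 0.0116867 each: (1 + 0.0116867)^12 ≈ 1.149615.
EAR = 1.149615 − 1 ≈ 14.96147%.

14.96%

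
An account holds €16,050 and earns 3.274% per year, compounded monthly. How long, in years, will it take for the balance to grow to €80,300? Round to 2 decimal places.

49.24 years

(1 + 0.00272833)^(12t) = 80,300/16,050 = 5.0031.
12t·ln(1 + 0.00272833) = ln(5.0031); 12t = 1.6101/0.00272462 ≈ 590.9308.
t ≈ 49.2442 years.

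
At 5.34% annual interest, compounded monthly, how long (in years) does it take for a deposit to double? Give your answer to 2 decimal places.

(1 + 0.00445)^(12t) = 2.
12t = ln 2 / ln(1 + 0.00445) ≈ 0.69315/0.00444013 ≈ 156.1097.
t ≈ 13.0091.

13.01 years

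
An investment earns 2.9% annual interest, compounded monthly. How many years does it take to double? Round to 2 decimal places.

23.93 years

(1 + 0.00241667)^(12t) = 2.
12t = ln 2 / ln(1 + 0.00241667) ≈ 0.69315/0.00241375 ≈ 287.1660.
t ≈ 23.9305.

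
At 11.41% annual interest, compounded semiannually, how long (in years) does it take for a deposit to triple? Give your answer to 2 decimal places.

9.90 years

(1 + 0.05705)^(2t) = 3.
2t = ln 3 / ln(1 + 0.05705) ≈ 1.0986/0.055482 ≈ 19.8012.
t ≈ 9.9006.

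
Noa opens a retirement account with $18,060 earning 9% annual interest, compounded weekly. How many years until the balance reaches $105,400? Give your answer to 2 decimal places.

19.62 years

We need (1 + 0.00173077)^(52t) = 5.8361, so 52t = ln 5.8361 / ln 1.001731 ≈ 1020.1182.
t ≈ 1020.1182/52 = 19.6177 years.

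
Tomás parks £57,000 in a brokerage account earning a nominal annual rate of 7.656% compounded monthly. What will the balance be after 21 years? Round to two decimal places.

£283,072.83

Periodic rate = 7.656%/12 = 0.00638; periods = 12·21 = 252.
A = 57,000·(1 + 0.00638)^252 ≈ 57,000·4.96619004731 ≈ 283,072.8327.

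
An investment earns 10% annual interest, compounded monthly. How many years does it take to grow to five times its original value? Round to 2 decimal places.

(1 + 0.00833333)^(12t) = 5.
12t = ln 5 / ln(1 + 0.00833333) ≈ 1.6094/0.0082988 ≈ 193.9362.
t ≈ 16.1613.

16.16 years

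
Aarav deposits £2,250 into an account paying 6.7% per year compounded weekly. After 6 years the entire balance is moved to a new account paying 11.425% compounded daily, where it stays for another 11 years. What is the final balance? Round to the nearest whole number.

£11,813

Phase 1: 2,250·(1 + 0.067/52)^312 ≈ 3,362.4553.
Phase 2: 3,362.4553·(1 + 0.11425/365)^4015 ≈ 11,813.2857.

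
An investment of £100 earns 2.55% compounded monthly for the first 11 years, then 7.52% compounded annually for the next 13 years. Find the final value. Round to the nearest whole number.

After 11 years at 2.55%: 100 × 1.32339763 ≈ 132.3398.
Then 13 years at 7.52%: 132.3398 × 2.56661261 ≈ 339.6649.

£340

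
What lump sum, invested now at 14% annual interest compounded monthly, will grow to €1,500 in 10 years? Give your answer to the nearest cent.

Periodic rate = 14%/12 = 0.0116667; 120 periods.
P = 1,500/(1 + 0.14/12)^120 ≈ 1,500/4.022470641 ≈ 372.9051.

€372.91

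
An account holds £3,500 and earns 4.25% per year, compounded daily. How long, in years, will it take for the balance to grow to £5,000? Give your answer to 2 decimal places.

8.39 years

We need (1 + 0.000116438)^(365t) = 1.4286, so 365t = ln 1.4286 / ln 1.000116 ≈ 3063.3867.
t ≈ 3063.3867/365 = 8.3928 years.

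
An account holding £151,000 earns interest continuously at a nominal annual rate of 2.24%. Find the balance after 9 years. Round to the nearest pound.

£184,727

A = P·e^(rt) = 151,000·e^(0.0224·9) = 151,000·e^0.2016.
e^0.2016 ≈ 1.2233585668, so A ≈ 184,727.1436.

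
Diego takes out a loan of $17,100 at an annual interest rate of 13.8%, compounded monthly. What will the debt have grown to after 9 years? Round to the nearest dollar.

$58,791

Periodic rate = 13.8%/12 = 0.0115; periods = 12·9 = 108.
A = 17,100·(1 + 0.0115)^108 ≈ 17,100·3.4380786507 ≈ 58,791.1449.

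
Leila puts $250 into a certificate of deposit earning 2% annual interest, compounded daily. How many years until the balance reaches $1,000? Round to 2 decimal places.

(1 + 0.0000547945)^(365t) = 1,000/250 = 4.
365t·ln(1 + 0.0000547945) = ln(4); 365t = 1.3863/5.4793e-05 ≈ 25300.5652.
t ≈ 69.3166 years.

69.32 years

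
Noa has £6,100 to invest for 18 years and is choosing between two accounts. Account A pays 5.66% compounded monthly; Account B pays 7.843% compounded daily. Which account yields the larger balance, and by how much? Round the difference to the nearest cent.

Account B, by £8,169.26

A: (1 + 0.0566/12)^216 ≈ 2.7632426366, so 6,100 × 2.7632426366 ≈ 16,855.7801.
B: (1 + 0.07843/365)^6570 ≈ 4.1024663708, so 6,100 × 4.1024663708 ≈ 25,025.0449.
Difference ≈ 8,169.2648 in favor of B.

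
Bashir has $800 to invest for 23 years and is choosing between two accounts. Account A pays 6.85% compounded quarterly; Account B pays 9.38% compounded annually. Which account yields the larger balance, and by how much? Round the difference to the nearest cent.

Account B, by $2,474.87

Account A growth factor: (1 + 0.017125)^92 ≈ 4.769120199; balance ≈ 3,815.2962.
Account B growth factor: (1 + 0.0938)^23 ≈ 7.862707827; balance ≈ 6,290.1663.
Account B is larger by 2,474.8701.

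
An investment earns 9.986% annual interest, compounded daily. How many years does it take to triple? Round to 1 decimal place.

(1 + 0.000273589)^(365t) = 3.
365t = ln 3 / ln(1 + 0.000273589) ≈ 1.0986/0.000273552 ≈ 4016.1059.
t ≈ 11.0030.

11.0 years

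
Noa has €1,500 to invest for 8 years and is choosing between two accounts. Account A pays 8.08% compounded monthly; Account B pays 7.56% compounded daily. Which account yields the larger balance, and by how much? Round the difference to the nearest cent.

Account A growth factor: (1 + 0.0808/12)^96 ≈ 1.904526662; balance ≈ 2,856.7900.
Account B growth factor: (1 + 0.0756/365)^2920 ≈ 1.830771339; balance ≈ 2,746.1570.
Account A is larger by 110.6330.

Account A, by €110.63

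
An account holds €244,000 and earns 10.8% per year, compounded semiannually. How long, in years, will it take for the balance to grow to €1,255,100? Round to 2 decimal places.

15.57 years

We need (1 + 0.054)^(2t) = 5.1439, so 2t = ln 5.1439 / ln 1.054 ≈ 31.1414.
t ≈ 31.1414/2 = 15.5707 years.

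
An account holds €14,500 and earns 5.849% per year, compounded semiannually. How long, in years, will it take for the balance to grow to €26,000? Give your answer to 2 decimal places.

(1 + 0.029245)^(2t) = 26,000/14,500 = 1.7931.
2t·ln(1 + 0.029245) = ln(1.7931); 2t = 0.58395/0.0288255 ≈ 20.2580.
t ≈ 10.1290 years.

10.13 years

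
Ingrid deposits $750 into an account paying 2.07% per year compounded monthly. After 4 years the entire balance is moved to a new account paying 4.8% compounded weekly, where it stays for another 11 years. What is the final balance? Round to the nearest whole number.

$1,381

Phase 1: 750·(1 + 0.001725)^48 ≈ 814.6853.
Phase 2: 814.6853·(1 + 0.048/52)^572 ≈ 1,380.9933.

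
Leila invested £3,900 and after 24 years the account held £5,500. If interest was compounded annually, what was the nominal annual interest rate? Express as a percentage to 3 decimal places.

1.443%

The 24-period growth factor is 5,500/3,900 = 1.41026.
r = 1.41026^(1/24) − 1 ≈ 0.0144269, i.e. 1.44269%.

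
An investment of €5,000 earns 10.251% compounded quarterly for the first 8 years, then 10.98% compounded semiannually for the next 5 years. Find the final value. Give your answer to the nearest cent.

€19,175.73

Phase 1: 5,000·(1 + 0.0256275)^32 ≈ 11,236.7063.
Phase 2: 11,236.7063·(1 + 0.0549)^10 ≈ 19,175.7320.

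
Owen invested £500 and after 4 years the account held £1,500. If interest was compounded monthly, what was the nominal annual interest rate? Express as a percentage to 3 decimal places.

(1 + r/12)^48 = 1,500/500 = 3.
1 + r/12 = 3^(1/48) ≈ 1.023152, so r/12 ≈ 0.0231517.
r ≈ 12·0.0231517 = 27.78203%.

27.782%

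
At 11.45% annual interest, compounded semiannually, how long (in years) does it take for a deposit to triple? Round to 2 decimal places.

(1 + 0.05725)^(2t) = 3.
2t = ln 3 / ln(1 + 0.05725) ≈ 1.0986/0.0556712 ≈ 19.7339.
t ≈ 9.8670.

9.87 years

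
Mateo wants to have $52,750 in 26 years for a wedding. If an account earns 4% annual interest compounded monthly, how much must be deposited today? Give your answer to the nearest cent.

Growth factor = (1 + 0.04/12)^312 ≈ 2.8243281376.
P = 52,750/2.8243281376 ≈ 18,677.0083.

$18,677.01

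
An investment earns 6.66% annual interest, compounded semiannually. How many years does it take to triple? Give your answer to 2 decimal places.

16.77 years

(1 + 0.0333)^(2t) = 3.
2t = ln 3 / ln(1 + 0.0333) ≈ 1.0986/0.0327576 ≈ 33.5377.
t ≈ 16.7688.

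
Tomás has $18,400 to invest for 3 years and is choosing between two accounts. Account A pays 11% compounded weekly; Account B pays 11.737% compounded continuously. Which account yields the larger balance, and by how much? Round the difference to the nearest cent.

Account A growth factor: (1 + 0.11/52)^156 ≈ 1.3904833952; balance ≈ 25,584.8945.
Account B growth factor: e^(0.11737·3) = e^0.35211 ≈ 1.4220649423; balance ≈ 26,165.9949.
Account B is larger by 581.1005.

Account B, by $581.10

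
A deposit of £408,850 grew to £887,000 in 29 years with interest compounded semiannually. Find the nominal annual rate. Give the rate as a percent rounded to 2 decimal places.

2.69%

The 58-period growth factor is 887,000/408,850 = 2.1695.
r/2 = 2.1695^(1/58) − 1 ≈ 0.0134429, so r ≈ 2·0.0134429 = 2.68859%.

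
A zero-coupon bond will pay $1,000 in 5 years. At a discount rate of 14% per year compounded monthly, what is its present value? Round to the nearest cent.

$498.60

Growth factor = (1 + 0.14/12)^60 ≈ 2.00560979.
P = 1,000/2.00560979 ≈ 498.6015.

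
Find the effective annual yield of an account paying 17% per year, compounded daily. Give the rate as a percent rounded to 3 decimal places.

EAR = (1 + 17%/365)^365 − 1 = (1 + 0.000465753)^365 − 1.
(1 + 0.000465753)^365 ≈ 1.185258, so EAR ≈ 18.52579%.

18.526%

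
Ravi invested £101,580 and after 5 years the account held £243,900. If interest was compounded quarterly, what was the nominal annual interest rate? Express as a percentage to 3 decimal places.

17.908%

The 20-period growth factor is 243,900/101,580 = 2.40106.
r/4 = 2.40106^(1/20) − 1 ≈ 0.0447688, so r ≈ 4·0.0447688 = 17.90751%.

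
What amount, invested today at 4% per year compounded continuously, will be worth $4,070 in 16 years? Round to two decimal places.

P = A·e^(−rt) = 4,070·e^(−0.64).
e^(−0.64) ≈ 0.527292424, so P ≈ 2,146.0802.

$2,146.08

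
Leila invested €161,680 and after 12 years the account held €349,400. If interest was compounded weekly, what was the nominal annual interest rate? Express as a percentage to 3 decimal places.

(1 + r/52)^624 = 349,400/161,680 = 2.16106.
1 + r/52 = 2.16106^(1/624) ≈ 1.001236, so r/52 ≈ 0.0012357.
r ≈ 52·0.0012357 = 6.42562%.

6.426%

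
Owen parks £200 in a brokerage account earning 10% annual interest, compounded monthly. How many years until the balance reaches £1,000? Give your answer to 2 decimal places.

16.16 years

We need (1 + 0.00833333)^(12t) = 5, so 12t = ln 5 / ln 1.008333 ≈ 193.9362.
t ≈ 193.9362/12 = 16.1613 years.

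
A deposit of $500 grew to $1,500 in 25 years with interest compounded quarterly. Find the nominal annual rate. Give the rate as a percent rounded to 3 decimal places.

The 100-period growth factor is 1,500/500 = 3.
r/4 = 3^(1/100) − 1 ≈ 0.0110467, so r ≈ 4·0.0110467 = 4.41868%.

4.419%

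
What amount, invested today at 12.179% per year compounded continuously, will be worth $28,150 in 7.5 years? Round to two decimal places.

$11,292.31

P = A·e^(−rt) = 28,150·e^(−0.913425).
e^(−0.913425) ≈ 0.4011479368, so P ≈ 11,292.3144.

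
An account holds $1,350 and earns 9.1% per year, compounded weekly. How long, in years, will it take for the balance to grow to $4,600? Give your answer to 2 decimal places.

13.48 years

(1 + 0.00175)^(52t) = 4,600/1,350 = 3.4074.
52t·ln(1 + 0.00175) = ln(3.4074); 52t = 1.226/0.00174847 ≈ 701.1566.
t ≈ 13.4838 years.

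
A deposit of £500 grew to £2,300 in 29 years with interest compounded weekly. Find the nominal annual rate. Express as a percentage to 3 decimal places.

5.265%

The 1508-period growth factor is 2,300/500 = 4.6.
r/52 = 4.6^(1/1508) − 1 ≈ 0.00101249, so r ≈ 52·0.00101249 = 5.26493%.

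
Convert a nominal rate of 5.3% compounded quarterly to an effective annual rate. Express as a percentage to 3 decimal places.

5.406%

EAR = (1 + 5.3%/4)^4 − 1 = (1 + 0.01325)^4 − 1.
(1 + 0.01325)^4 ≈ 1.054063, so EAR ≈ 5.40627%.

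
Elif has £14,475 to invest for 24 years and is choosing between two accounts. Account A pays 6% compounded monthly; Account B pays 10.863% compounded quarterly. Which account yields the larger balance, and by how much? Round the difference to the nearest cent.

Account B, by £128,696.41

Account A growth factor: (1 + 0.005)^288 ≈ 4.2055789075; balance ≈ 60,875.7547.
Account B growth factor: (1 + 0.0271575)^96 ≈ 13.0965224712; balance ≈ 189,572.1628.
Account B is larger by 128,696.4081.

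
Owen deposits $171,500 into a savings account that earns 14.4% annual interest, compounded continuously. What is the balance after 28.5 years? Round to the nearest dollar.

A = P·e^(rt) = 171,500·e^(0.144·28.5) = 171,500·e^4.104.
e^4.104 ≈ 60.582132114326, so A ≈ 10,389,835.6576.

$10,389,836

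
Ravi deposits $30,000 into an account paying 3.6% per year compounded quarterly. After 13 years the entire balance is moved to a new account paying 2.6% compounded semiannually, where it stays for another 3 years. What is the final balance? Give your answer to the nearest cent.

$51,655.74

Phase 1: 30,000·(1 + 0.009)^52 ≈ 47,803.7426.
Phase 2: 47,803.7426·(1 + 0.013)^6 ≈ 51,655.7381.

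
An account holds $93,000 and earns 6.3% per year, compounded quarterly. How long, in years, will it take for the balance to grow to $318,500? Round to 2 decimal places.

19.69 years

We need (1 + 0.01575)^(4t) = 3.4247, so 4t = ln 3.4247 / ln 1.01575 ≈ 78.7741.
t ≈ 78.7741/4 = 19.6935 years.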